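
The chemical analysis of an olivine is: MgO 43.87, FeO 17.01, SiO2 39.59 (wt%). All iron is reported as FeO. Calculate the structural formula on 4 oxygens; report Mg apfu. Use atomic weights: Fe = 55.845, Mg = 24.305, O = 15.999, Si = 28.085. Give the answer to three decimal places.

MgO (M=40.304): mol = 1.08848; Mg = 1.08848, O = 1.08848.
FeO (M=71.844): mol = 0.23676; Fe = 0.23676, O = 0.23676.
SiO2 (M=60.083): mol = 0.65892; Si = 0.65892, O = 1.31784.
ΣO = 2.64308; factor = 4/ΣO = 1.51339.
Mg apfu = 1.08848 × 1.51339 = 1.647.

1.647 Mg apfu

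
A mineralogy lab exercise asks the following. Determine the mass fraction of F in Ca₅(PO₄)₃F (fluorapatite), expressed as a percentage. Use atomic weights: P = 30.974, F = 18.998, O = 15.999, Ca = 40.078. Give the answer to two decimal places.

3.77 mass %

M(Ca₅(PO₄)₃F) = 504.298 g/mol.
F contributes 1 × 18.998 = 18.998 g per mole.
18.998/504.298 = 0.0377 → 3.77%.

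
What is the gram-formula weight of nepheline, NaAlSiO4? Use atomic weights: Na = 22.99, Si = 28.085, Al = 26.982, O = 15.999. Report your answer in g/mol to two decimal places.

M = 1*22.99 + 1*26.982 + 1*28.085 + 4*15.999

142.05 g/mol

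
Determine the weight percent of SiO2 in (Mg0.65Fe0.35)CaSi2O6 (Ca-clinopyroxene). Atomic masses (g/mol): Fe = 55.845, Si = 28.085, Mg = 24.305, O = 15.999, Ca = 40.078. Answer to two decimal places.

52.80 wt%

M((Mg0.65Fe0.35)CaSi2O6) = 227.586 g/mol; M(SiO2) = 60.083 g/mol.
Moles SiO2 per formula unit = 2 Si ÷ 1 = 2.0000.
SiO2 fraction = (2.0000 × 60.083) / 227.586 = 120.166/227.586 = 0.5280.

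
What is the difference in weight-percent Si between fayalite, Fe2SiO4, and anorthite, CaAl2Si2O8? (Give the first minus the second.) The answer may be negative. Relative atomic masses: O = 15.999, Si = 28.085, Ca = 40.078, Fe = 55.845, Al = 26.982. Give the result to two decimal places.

-6.41 percentage points

First mineral: 28.085 g Si in 203.771 g formula = 13.78 wt% Si.
Second mineral: 56.170 g Si in 278.204 g formula = 20.19 wt% Si.
13.78% − 20.19% gives a difference of -6.41 percentage points.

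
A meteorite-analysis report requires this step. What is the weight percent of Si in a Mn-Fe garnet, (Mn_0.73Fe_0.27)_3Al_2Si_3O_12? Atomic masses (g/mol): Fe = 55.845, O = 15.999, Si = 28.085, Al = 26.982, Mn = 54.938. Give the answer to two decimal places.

17.00 mass %

M((Mn_0.73Fe_0.27)_3Al_2Si_3O_12) = 495.756 g/mol.
Si contributes 3 × 28.085 = 84.255 g per mole.
84.255/495.756 = 0.1700 → 17.00%.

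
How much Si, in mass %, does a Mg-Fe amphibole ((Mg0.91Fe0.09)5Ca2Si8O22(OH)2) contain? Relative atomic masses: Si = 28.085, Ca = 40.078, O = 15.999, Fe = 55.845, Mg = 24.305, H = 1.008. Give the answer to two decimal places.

Molar mass of (Mg0.91Fe0.09)5Ca2Si8O22(OH)2: 4.55×24.305 + 0.45×55.845 + 2×40.078 + 8×28.085 + 24×15.999 + 2×1.008 = 826.546 g/mol.
Mass of Si per formula unit: 8 × 28.085 = 224.680 g.
Weight fraction Si = 224.680 / 826.546 = 0.2718.

27.18 mass %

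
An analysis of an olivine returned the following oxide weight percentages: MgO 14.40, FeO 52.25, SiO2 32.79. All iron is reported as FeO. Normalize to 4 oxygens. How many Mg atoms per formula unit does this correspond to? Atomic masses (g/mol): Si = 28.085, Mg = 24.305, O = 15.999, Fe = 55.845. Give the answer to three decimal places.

0.657 Mg apfu

MgO (M=40.304): mol = 0.35728; Mg = 0.35728, O = 0.35728.
FeO (M=71.844): mol = 0.72727; Fe = 0.72727, O = 0.72727.
SiO2 (M=60.083): mol = 0.54575; Si = 0.54575, O = 1.09150.
ΣO = 2.17605; factor = 4/ΣO = 1.83819.
Mg apfu = 0.35728 × 1.83819 = 0.657.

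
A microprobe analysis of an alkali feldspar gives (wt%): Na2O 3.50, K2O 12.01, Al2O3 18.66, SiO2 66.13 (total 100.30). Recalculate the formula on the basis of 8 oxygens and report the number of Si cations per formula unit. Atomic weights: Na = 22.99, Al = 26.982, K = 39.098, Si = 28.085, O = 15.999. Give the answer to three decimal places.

Na2O: 3.50/61.979 = 0.05647 mol → 0.11294 mol Na, 0.05647 mol O.
K2O: 12.01/94.195 = 0.12750 mol → 0.25500 mol K, 0.12750 mol O.
Al2O3: 18.66/101.961 = 0.18301 mol → 0.36602 mol Al, 0.54903 mol O.
SiO2: 66.13/60.083 = 1.10064 mol → 1.10064 mol Si, 2.20128 mol O.
Total oxygen = 2.93428 mol. Normalization factor = 8/2.93428 = 2.72639.
Si per 8 O = 1.10064 × 2.72639 = 3.001.

3.001 Si apfu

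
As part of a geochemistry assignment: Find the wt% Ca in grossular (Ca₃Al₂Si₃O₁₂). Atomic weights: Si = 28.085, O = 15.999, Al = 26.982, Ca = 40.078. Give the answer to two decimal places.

Molar mass of Ca₃Al₂Si₃O₁₂: 3*40.078 + 2*26.982 + 3*28.085 + 12*15.999 = 450.441 g/mol.
Mass of Ca per formula unit: 3 × 40.078 = 120.234 g.
Weight fraction Ca = 120.234 / 450.441 = 0.2669.

26.69 mass %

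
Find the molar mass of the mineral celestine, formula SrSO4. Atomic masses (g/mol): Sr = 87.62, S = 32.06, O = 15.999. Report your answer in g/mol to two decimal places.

Sr: 1 × 87.62 = 87.6200
S: 1 × 32.06 = 32.0600
O: 4 × 15.999 = 63.9960
Summing the contributions gives the formula mass.

183.68 g/mol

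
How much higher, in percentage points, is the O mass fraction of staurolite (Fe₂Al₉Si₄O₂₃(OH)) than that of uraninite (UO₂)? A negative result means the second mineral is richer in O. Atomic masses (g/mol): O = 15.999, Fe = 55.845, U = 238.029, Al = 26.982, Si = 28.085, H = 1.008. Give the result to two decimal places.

33.23 percentage points

First mineral: 383.976 g O in 851.852 g formula = 45.08 wt% O.
Second mineral: 31.998 g O in 270.027 g formula = 11.85 wt% O.
45.08% − 11.85% gives a difference of 33.23 percentage points.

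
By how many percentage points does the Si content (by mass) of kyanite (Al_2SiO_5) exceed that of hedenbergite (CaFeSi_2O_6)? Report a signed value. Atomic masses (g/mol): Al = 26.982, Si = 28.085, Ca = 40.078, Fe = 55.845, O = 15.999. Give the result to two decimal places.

-5.31 percentage points

M(Al_2SiO_5) = 162.044 g/mol, so wt% Si = 28.085/162.044 × 100 = 17.33%.
M(CaFeSi_2O_6) = 248.087 g/mol, so wt% Si = 56.170/248.087 × 100 = 22.64%.
17.33 − 22.64 = -5.31 pp.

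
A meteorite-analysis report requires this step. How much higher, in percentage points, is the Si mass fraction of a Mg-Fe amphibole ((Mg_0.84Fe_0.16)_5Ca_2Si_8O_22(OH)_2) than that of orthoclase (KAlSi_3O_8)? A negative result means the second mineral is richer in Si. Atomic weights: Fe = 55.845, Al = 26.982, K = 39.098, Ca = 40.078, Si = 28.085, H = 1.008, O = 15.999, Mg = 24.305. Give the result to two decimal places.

-3.45 percentage points

M((Mg_0.84Fe_0.16)_5Ca_2Si_8O_22(OH)_2) = 837.585 g/mol, so wt% Si = 224.680/837.585 × 100 = 26.82%.
M(KAlSi_3O_8) = 278.327 g/mol, so wt% Si = 84.255/278.327 × 100 = 30.27%.
26.82 − 30.27 = -3.45 pp.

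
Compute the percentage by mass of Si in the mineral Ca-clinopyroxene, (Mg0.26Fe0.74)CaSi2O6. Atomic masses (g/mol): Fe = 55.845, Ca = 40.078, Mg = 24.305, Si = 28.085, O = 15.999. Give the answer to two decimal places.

Molar mass of (Mg0.26Fe0.74)CaSi2O6: 0.26*24.305 + 0.74*55.845 + 1*40.078 + 2*28.085 + 6*15.999 = 239.887 g/mol.
Mass of Si per formula unit: 2 × 28.085 = 56.170 g.
Weight fraction Si = 56.170 / 239.887 = 0.2342.

23.42 mass %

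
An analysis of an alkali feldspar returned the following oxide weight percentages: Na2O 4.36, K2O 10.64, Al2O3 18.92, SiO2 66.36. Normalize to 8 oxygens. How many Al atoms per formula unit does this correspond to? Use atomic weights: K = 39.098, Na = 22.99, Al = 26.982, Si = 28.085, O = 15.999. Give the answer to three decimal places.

Na2O (M=61.979): mol = 0.07035; Na = 0.14070, O = 0.07035.
K2O (M=94.195): mol = 0.11296; K = 0.22592, O = 0.11296.
Al2O3 (M=101.961): mol = 0.18556; Al = 0.37112, O = 0.55668.
SiO2 (M=60.083): mol = 1.10447; Si = 1.10447, O = 2.20894.
ΣO = 2.94893; factor = 8/ΣO = 2.71285.
Al apfu = 0.37112 × 2.71285 = 1.007.

1.007 Al apfu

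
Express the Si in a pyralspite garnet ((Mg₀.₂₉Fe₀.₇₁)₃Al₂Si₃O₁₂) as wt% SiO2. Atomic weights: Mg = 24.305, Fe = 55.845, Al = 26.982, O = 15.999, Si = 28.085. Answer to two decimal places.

Formula mass = 470.302 g/mol.
3 Si → 3.0000 mol SiO2 per formula unit; M(SiO2) = 60.083, so SiO2 mass = 180.249 g.
180.249/470.302 × 100 = 38.33 wt%.

38.33 wt%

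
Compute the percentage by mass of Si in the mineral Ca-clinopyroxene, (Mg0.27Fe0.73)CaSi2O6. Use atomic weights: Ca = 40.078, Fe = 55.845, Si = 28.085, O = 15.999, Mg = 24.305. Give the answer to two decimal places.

23.45 wt%

Molar mass of (Mg0.27Fe0.73)CaSi2O6: 0.27×24.305 + 0.73×55.845 + 1×40.078 + 2×28.085 + 6×15.999 = 239.571 g/mol.
Mass of Si per formula unit: 2 × 28.085 = 56.170 g.
Weight fraction Si = 56.170 / 239.571 = 0.2345.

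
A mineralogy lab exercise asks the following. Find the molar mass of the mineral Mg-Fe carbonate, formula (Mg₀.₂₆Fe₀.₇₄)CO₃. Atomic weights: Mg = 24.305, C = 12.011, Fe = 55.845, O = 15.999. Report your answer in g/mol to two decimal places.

Mg: 0.26 × 24.305 = 6.3193
Fe: 0.74 × 55.845 = 41.3253
C: 1 × 12.011 = 12.0110
O: 3 × 15.999 = 47.9970
Summing the contributions gives the formula mass.

107.65 g/mol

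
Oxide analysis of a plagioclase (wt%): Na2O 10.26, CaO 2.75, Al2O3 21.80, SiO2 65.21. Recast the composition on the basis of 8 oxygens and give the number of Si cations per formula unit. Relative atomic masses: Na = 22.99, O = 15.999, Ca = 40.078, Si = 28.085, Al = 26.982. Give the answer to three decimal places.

10.26 wt% Na2O ÷ 61.979 g/mol = 0.16554 mol, giving 0.33108 Na and 0.16554 O.
2.75 wt% CaO ÷ 56.077 g/mol = 0.04904 mol, giving 0.04904 Ca and 0.04904 O.
21.80 wt% Al2O3 ÷ 101.961 g/mol = 0.21381 mol, giving 0.42762 Al and 0.64143 O.
65.21 wt% SiO2 ÷ 60.083 g/mol = 1.08533 mol, giving 1.08533 Si and 2.17066 O.
Oxygen sums to 3.02667; scaling by 8/3.02667 = 2.64317 puts the formula on 8 O.
Si: 1.08533 × 2.64317 = 2.869 atoms per formula unit.

2.869 Si apfu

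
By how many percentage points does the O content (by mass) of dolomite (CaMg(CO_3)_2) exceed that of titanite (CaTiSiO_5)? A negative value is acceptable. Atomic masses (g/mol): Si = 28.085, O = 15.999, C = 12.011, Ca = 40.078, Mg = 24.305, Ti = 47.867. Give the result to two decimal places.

11.25 percentage points

First mineral: 95.994 g O in 184.399 g formula = 52.06 wt% O.
Second mineral: 79.995 g O in 196.025 g formula = 40.81 wt% O.
52.06% − 40.81% gives a difference of 11.25 percentage points.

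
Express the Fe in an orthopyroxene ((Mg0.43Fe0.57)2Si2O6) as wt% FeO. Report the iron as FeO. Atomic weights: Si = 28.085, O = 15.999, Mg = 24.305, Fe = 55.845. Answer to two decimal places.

34.60 wt%

M((Mg0.43Fe0.57)2Si2O6) = 236.730 g/mol; M(FeO) = 71.844 g/mol.
Moles FeO per formula unit = 1.14 Fe ÷ 1 = 1.1400.
FeO fraction = (1.1400 × 71.844) / 236.730 = 81.902/236.730 = 0.3460.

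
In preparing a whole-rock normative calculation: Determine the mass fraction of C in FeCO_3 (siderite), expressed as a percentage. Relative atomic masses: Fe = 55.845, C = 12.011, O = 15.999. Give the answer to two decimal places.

M(FeCO_3) = 115.853 g/mol.
C contributes 1 × 12.011 = 12.011 g per mole.
12.011/115.853 = 0.1037 → 10.37%.

10.37 mass %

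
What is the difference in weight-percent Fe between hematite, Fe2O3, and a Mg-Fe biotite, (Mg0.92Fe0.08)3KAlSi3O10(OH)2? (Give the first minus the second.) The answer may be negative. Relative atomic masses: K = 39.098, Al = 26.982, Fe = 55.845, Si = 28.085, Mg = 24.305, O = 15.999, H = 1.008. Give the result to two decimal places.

M(Fe2O3) = 159.687 g/mol, so wt% Fe = 111.690/159.687 × 100 = 69.94%.
M((Mg0.92Fe0.08)3KAlSi3O10(OH)2) = 424.824 g/mol, so wt% Fe = 13.403/424.824 × 100 = 3.15%.
69.94 − 3.15 = 66.79 pp.

66.79 percentage points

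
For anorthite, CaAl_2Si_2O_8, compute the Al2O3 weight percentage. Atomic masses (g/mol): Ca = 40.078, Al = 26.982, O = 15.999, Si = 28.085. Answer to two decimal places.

Molar mass of CaAl_2Si_2O_8 = 1·40.078 + 2·26.982 + 2·28.085 + 8·15.999 = 278.204 g/mol.
Each formula unit contains 2 Al, equivalent to 2/2 = 1.0000 mol Al2O3.
M(Al2O3) = 2×26.982 + 3×15.999 = 101.961 g/mol.
Mass of Al2O3 per formula unit = 1.0000 × 101.961 = 101.961 g.
Al2O3 wt% = 101.961 / 278.204 × 100 = 36.65%.

36.65 wt%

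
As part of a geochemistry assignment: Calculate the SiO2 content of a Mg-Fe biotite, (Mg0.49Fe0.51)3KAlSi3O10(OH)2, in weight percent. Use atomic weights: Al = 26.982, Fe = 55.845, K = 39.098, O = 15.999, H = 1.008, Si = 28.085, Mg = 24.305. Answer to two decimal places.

M((Mg0.49Fe0.51)3KAlSi3O10(OH)2) = 465.510 g/mol; M(SiO2) = 60.083 g/mol.
Moles SiO2 per formula unit = 3 Si ÷ 1 = 3.0000.
SiO2 fraction = (3.0000 × 60.083) / 465.510 = 180.249/465.510 = 0.3872.

38.72 wt%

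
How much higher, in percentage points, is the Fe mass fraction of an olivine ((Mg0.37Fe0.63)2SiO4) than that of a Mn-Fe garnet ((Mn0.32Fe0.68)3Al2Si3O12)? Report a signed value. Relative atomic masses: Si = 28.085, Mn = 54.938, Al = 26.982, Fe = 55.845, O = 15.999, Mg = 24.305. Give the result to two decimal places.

Fe in (Mg0.37Fe0.63)2SiO4: molar mass 180.431 g/mol; 1.26×55.845 = 70.365 g → 39.00 wt%.
Fe in (Mn0.32Fe0.68)3Al2Si3O12: molar mass 496.871 g/mol; 2.04×55.845 = 113.924 g → 22.93 wt%.
Difference = 39.00 − 22.93 = 16.07 percentage points.

16.07 percentage points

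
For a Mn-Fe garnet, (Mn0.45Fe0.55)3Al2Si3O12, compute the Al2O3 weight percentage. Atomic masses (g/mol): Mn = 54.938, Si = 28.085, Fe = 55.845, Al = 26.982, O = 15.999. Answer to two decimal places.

Molar mass of (Mn0.45Fe0.55)3Al2Si3O12 = 1.35*54.938 + 1.65*55.845 + 2*26.982 + 3*28.085 + 12*15.999 = 496.518 g/mol.
Each formula unit contains 2 Al, equivalent to 2/2 = 1.0000 mol Al2O3.
M(Al2O3) = 2×26.982 + 3×15.999 = 101.961 g/mol.
Mass of Al2O3 per formula unit = 1.0000 × 101.961 = 101.961 g.
Al2O3 wt% = 101.961 / 496.518 × 100 = 20.54%.

20.54 wt%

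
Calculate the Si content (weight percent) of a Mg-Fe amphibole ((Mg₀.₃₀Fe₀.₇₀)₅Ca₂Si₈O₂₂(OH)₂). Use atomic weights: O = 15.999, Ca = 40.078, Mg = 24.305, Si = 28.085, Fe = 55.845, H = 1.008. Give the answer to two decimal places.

M((Mg₀.₃₀Fe₀.₇₀)₅Ca₂Si₈O₂₂(OH)₂) = 922.743 g/mol.
Si contributes 8 × 28.085 = 224.680 g per mole.
224.680/922.743 = 0.2435 → 24.35%.

24.35 weight percent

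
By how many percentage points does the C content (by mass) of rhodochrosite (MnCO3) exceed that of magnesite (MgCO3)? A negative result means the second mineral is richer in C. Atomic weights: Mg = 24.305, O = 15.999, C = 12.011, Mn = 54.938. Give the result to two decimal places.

-3.80 percentage points

M(MnCO3) = 114.946 g/mol, so wt% C = 12.011/114.946 × 100 = 10.45%.
M(MgCO3) = 84.313 g/mol, so wt% C = 12.011/84.313 × 100 = 14.25%.
10.45 − 14.25 = -3.80 pp.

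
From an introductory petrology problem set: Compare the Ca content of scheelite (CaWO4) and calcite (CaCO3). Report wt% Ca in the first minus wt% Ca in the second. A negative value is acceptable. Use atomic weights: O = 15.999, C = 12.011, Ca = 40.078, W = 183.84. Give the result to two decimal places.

-26.12 percentage points

First mineral: 40.078 g Ca in 287.914 g formula = 13.92 wt% Ca.
Second mineral: 40.078 g Ca in 100.086 g formula = 40.04 wt% Ca.
13.92% − 40.04% gives a difference of -26.12 percentage points.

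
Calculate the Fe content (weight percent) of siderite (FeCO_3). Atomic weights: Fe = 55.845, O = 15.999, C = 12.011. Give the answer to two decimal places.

48.20 weight percent

Molar mass of FeCO_3: 1×55.845 + 1×12.011 + 3×15.999 = 115.853 g/mol.
Mass of Fe per formula unit: 1 × 55.845 = 55.845 g.
Weight fraction Fe = 55.845 / 115.853 = 0.4820.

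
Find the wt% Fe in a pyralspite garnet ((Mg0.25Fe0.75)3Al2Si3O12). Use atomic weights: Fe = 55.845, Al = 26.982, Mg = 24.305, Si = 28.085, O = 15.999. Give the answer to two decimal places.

26.50 mass %

Molar mass of (Mg0.25Fe0.75)3Al2Si3O12: 0.75*24.305 + 2.25*55.845 + 2*26.982 + 3*28.085 + 12*15.999 = 474.087 g/mol.
Mass of Fe per formula unit: 2.25 × 55.845 = 125.651 g.
Weight fraction Fe = 125.651 / 474.087 = 0.2650.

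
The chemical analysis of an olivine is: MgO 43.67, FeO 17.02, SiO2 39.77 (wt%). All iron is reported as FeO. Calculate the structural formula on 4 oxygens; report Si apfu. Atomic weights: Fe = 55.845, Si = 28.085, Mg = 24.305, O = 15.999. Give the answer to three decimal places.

1.001 Si apfu

MgO: 43.67/40.304 = 1.08352 mol → 1.08352 mol Mg, 1.08352 mol O.
FeO: 17.02/71.844 = 0.23690 mol → 0.23690 mol Fe, 0.23690 mol O.
SiO2: 39.77/60.083 = 0.66192 mol → 0.66192 mol Si, 1.32384 mol O.
Total oxygen = 2.64426 mol. Normalization factor = 4/2.64426 = 1.51271.
Si per 4 O = 0.66192 × 1.51271 = 1.001.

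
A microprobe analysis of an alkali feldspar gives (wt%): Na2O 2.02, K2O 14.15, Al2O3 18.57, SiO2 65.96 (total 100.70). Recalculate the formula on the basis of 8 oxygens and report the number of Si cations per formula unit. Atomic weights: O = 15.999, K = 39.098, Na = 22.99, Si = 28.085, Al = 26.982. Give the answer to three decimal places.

3.003 Si apfu

Na2O: 2.02/61.979 = 0.03259 mol → 0.06518 mol Na, 0.03259 mol O.
K2O: 14.15/94.195 = 0.15022 mol → 0.30044 mol K, 0.15022 mol O.
Al2O3: 18.57/101.961 = 0.18213 mol → 0.36426 mol Al, 0.54639 mol O.
SiO2: 65.96/60.083 = 1.09781 mol → 1.09781 mol Si, 2.19562 mol O.
Total oxygen = 2.92482 mol. Normalization factor = 8/2.92482 = 2.73521.
Si per 8 O = 1.09781 × 2.73521 = 3.003.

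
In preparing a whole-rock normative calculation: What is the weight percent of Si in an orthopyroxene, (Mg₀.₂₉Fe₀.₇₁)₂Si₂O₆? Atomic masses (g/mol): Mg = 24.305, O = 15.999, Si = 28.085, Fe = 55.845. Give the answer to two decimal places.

Formula mass = 0.58×24.305 + 1.42×55.845 + 2×28.085 + 6×15.999 = 245.561 g/mol, of which 56.170 g is Si.
So Si makes up 56.170/245.561 = 0.2287 of the mass, i.e. 22.87%.

22.87 mass %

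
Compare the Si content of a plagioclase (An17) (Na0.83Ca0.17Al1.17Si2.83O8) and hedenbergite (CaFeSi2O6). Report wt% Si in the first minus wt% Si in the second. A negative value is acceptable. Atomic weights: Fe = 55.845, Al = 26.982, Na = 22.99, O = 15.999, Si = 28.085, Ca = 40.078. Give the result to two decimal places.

7.36 percentage points

First mineral: 79.481 g Si in 264.936 g formula = 30.00 wt% Si.
Second mineral: 56.170 g Si in 248.087 g formula = 22.64 wt% Si.
30.00% − 22.64% gives a difference of 7.36 percentage points.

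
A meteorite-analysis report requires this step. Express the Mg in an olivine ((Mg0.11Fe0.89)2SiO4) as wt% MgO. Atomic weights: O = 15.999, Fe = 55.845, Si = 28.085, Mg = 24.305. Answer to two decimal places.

M((Mg0.11Fe0.89)2SiO4) = 196.832 g/mol; M(MgO) = 40.304 g/mol.
Moles MgO per formula unit = 0.22 Mg ÷ 1 = 0.2200.
MgO fraction = (0.2200 × 40.304) / 196.832 = 8.867/196.832 = 0.0450.

4.50 wt%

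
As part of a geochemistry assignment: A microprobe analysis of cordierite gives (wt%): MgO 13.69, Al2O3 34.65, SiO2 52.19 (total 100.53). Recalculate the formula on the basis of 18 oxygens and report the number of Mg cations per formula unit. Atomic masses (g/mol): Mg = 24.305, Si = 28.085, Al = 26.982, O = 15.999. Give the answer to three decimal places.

13.69 wt% MgO ÷ 40.304 g/mol = 0.33967 mol, giving 0.33967 Mg and 0.33967 O.
34.65 wt% Al2O3 ÷ 101.961 g/mol = 0.33984 mol, giving 0.67968 Al and 1.01952 O.
52.19 wt% SiO2 ÷ 60.083 g/mol = 0.86863 mol, giving 0.86863 Si and 1.73726 O.
Oxygen sums to 3.09645; scaling by 18/3.09645 = 5.81311 puts the formula on 18 O.
Mg: 0.33967 × 5.81311 = 1.975 atoms per formula unit.

1.975 Mg apfu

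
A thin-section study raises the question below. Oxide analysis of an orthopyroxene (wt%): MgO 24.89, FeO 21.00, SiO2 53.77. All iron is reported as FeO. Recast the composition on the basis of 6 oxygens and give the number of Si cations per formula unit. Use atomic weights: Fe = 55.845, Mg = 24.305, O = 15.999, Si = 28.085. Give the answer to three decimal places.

1.989 Si apfu

MgO: 24.89/40.304 = 0.61756 mol → 0.61756 mol Mg, 0.61756 mol O.
FeO: 21.00/71.844 = 0.29230 mol → 0.29230 mol Fe, 0.29230 mol O.
SiO2: 53.77/60.083 = 0.89493 mol → 0.89493 mol Si, 1.78986 mol O.
Total oxygen = 2.69972 mol. Normalization factor = 6/2.69972 = 2.22245.
Si per 6 O = 0.89493 × 2.22245 = 1.989.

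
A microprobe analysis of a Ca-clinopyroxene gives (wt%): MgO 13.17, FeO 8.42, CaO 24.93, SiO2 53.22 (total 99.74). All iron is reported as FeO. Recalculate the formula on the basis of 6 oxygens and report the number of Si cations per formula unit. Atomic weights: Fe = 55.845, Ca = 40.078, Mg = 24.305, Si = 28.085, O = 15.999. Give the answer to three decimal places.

MgO (M=40.304): mol = 0.32677; Mg = 0.32677, O = 0.32677.
FeO (M=71.844): mol = 0.11720; Fe = 0.11720, O = 0.11720.
CaO (M=56.077): mol = 0.44457; Ca = 0.44457, O = 0.44457.
SiO2 (M=60.083): mol = 0.88577; Si = 0.88577, O = 1.77154.
ΣO = 2.66008; factor = 6/ΣO = 2.25557.
Si apfu = 0.88577 × 2.25557 = 1.998.

1.998 Si apfu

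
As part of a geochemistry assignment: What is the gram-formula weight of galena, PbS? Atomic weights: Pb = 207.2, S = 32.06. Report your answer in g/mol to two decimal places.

239.26 g/mol

The formula mass is the sum 1×207.2 + 1×32.06.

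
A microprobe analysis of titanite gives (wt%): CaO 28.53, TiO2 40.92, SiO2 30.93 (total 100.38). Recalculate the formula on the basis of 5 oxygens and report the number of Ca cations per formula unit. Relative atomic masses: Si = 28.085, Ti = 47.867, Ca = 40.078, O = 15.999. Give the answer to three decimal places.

28.53 wt% CaO ÷ 56.077 g/mol = 0.50876 mol, giving 0.50876 Ca and 0.50876 O.
40.92 wt% TiO2 ÷ 79.865 g/mol = 0.51236 mol, giving 0.51236 Ti and 1.02472 O.
30.93 wt% SiO2 ÷ 60.083 g/mol = 0.51479 mol, giving 0.51479 Si and 1.02958 O.
Oxygen sums to 2.56306; scaling by 5/2.56306 = 1.95079 puts the formula on 5 O.
Ca: 0.50876 × 1.95079 = 0.992 atoms per formula unit.

0.992 Ca apfu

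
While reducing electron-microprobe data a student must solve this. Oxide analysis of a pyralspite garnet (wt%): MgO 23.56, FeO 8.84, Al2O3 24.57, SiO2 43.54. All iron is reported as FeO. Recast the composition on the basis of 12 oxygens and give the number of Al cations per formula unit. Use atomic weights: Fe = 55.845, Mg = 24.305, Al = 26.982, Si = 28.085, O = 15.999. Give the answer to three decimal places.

MgO (M=40.304): mol = 0.58456; Mg = 0.58456, O = 0.58456.
FeO (M=71.844): mol = 0.12304; Fe = 0.12304, O = 0.12304.
Al2O3 (M=101.961): mol = 0.24097; Al = 0.48194, O = 0.72291.
SiO2 (M=60.083): mol = 0.72466; Si = 0.72466, O = 1.44932.
ΣO = 2.87983; factor = 12/ΣO = 4.16691.
Al apfu = 0.48194 × 4.16691 = 2.008.

2.008 Al apfu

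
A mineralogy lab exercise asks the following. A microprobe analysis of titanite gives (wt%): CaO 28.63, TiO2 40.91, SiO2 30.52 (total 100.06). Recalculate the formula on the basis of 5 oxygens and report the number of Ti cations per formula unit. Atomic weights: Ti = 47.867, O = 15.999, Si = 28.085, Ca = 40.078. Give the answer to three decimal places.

1.004 Ti apfu

28.63 wt% CaO ÷ 56.077 g/mol = 0.51055 mol, giving 0.51055 Ca and 0.51055 O.
40.91 wt% TiO2 ÷ 79.865 g/mol = 0.51224 mol, giving 0.51224 Ti and 1.02448 O.
30.52 wt% SiO2 ÷ 60.083 g/mol = 0.50796 mol, giving 0.50796 Si and 1.01592 O.
Oxygen sums to 2.55095; scaling by 5/2.55095 = 1.96005 puts the formula on 5 O.
Ti: 0.51224 × 1.96005 = 1.004 atoms per formula unit.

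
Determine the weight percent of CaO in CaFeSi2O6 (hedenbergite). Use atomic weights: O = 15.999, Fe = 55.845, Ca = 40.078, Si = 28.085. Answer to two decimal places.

22.60 wt%

M(CaFeSi2O6) = 248.087 g/mol; M(CaO) = 56.077 g/mol.
Moles CaO per formula unit = 1 Ca ÷ 1 = 1.0000.
CaO fraction = (1.0000 × 56.077) / 248.087 = 56.077/248.087 = 0.2260.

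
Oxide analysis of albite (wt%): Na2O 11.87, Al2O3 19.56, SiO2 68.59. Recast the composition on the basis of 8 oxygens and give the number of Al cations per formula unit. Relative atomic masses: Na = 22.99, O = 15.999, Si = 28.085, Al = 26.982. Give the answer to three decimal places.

Na2O (M=61.979): mol = 0.19152; Na = 0.38304, O = 0.19152.
Al2O3 (M=101.961): mol = 0.19184; Al = 0.38368, O = 0.57552.
SiO2 (M=60.083): mol = 1.14159; Si = 1.14159, O = 2.28318.
ΣO = 3.05022; factor = 8/ΣO = 2.62276.
Al apfu = 0.38368 × 2.62276 = 1.006.

1.006 Al apfu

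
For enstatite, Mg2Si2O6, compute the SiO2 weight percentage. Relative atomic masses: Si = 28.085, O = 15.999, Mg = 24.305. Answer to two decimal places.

Molar mass of Mg2Si2O6 = 2*24.305 + 2*28.085 + 6*15.999 = 200.774 g/mol.
Each formula unit contains 2 Si, equivalent to 2/1 = 2.0000 mol SiO2.
M(SiO2) = 1×28.085 + 2×15.999 = 60.083 g/mol.
Mass of SiO2 per formula unit = 2.0000 × 60.083 = 120.166 g.
SiO2 wt% = 120.166 / 200.774 × 100 = 59.85%.

59.85 wt%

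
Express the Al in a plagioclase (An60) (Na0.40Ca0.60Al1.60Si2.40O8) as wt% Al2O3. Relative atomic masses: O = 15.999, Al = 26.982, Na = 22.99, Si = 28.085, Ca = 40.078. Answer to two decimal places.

Molar mass of Na0.40Ca0.60Al1.60Si2.40O8 = 0.40·22.99 + 0.60·40.078 + 1.60·26.982 + 2.40·28.085 + 8·15.999 = 271.810 g/mol.
Each formula unit contains 1.60 Al, equivalent to 1.60/2 = 0.8000 mol Al2O3.
M(Al2O3) = 2×26.982 + 3×15.999 = 101.961 g/mol.
Mass of Al2O3 per formula unit = 0.8000 × 101.961 = 81.569 g.
Al2O3 wt% = 81.569 / 271.810 × 100 = 30.01%.

30.01 wt%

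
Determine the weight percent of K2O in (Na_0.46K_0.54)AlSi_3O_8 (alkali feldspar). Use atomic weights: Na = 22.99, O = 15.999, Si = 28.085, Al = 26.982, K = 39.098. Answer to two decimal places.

Molar mass of (Na_0.46K_0.54)AlSi_3O_8 = 0.46·22.99 + 0.54·39.098 + 1·26.982 + 3·28.085 + 8·15.999 = 270.917 g/mol.
Each formula unit contains 0.54 K, equivalent to 0.54/2 = 0.2700 mol K2O.
M(K2O) = 2×39.098 + 1×15.999 = 94.195 g/mol.
Mass of K2O per formula unit = 0.2700 × 94.195 = 25.433 g.
K2O wt% = 25.433 / 270.917 × 100 = 9.39%.

9.39 wt%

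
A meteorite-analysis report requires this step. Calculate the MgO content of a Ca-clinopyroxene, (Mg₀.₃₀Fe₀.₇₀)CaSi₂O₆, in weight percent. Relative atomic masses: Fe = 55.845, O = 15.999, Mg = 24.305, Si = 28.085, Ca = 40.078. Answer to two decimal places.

Molar mass of (Mg₀.₃₀Fe₀.₇₀)CaSi₂O₆ = 0.30×24.305 + 0.70×55.845 + 1×40.078 + 2×28.085 + 6×15.999 = 238.625 g/mol.
Each formula unit contains 0.30 Mg, equivalent to 0.30/1 = 0.3000 mol MgO.
M(MgO) = 1×24.305 + 1×15.999 = 40.304 g/mol.
Mass of MgO per formula unit = 0.3000 × 40.304 = 12.091 g.
MgO wt% = 12.091 / 238.625 × 100 = 5.07%.

5.07 wt%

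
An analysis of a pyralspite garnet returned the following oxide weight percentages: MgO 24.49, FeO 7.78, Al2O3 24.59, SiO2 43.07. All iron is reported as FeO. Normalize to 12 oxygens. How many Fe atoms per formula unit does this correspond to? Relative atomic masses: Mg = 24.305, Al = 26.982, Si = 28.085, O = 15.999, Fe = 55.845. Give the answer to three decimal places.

0.452 Fe apfu

24.49 wt% MgO ÷ 40.304 g/mol = 0.60763 mol, giving 0.60763 Mg and 0.60763 O.
7.78 wt% FeO ÷ 71.844 g/mol = 0.10829 mol, giving 0.10829 Fe and 0.10829 O.
24.59 wt% Al2O3 ÷ 101.961 g/mol = 0.24117 mol, giving 0.48234 Al and 0.72351 O.
43.07 wt% SiO2 ÷ 60.083 g/mol = 0.71684 mol, giving 0.71684 Si and 1.43368 O.
Oxygen sums to 2.87311; scaling by 12/2.87311 = 4.17666 puts the formula on 12 O.
Fe: 0.10829 × 4.17666 = 0.452 atoms per formula unit.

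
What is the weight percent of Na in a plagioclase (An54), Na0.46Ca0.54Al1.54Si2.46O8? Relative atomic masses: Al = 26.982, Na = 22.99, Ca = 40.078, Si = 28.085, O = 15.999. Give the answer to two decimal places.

3.90 wt%

Formula mass = 0.46*22.99 + 0.54*40.078 + 1.54*26.982 + 2.46*28.085 + 8*15.999 = 270.851 g/mol, of which 10.575 g is Na.
So Na makes up 10.575/270.851 = 0.0390 of the mass, i.e. 3.90%.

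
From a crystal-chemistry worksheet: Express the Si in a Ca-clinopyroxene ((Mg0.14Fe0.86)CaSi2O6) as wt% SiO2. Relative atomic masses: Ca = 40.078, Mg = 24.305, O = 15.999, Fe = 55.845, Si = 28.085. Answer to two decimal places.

M((Mg0.14Fe0.86)CaSi2O6) = 243.671 g/mol; M(SiO2) = 60.083 g/mol.
Moles SiO2 per formula unit = 2 Si ÷ 1 = 2.0000.
SiO2 fraction = (2.0000 × 60.083) / 243.671 = 120.166/243.671 = 0.4931.

49.31 wt%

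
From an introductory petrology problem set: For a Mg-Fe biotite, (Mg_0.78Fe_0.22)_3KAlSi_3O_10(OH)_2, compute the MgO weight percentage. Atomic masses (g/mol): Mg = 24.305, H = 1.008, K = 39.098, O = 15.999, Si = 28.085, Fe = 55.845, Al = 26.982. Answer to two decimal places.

M((Mg_0.78Fe_0.22)_3KAlSi_3O_10(OH)_2) = 438.070 g/mol; M(MgO) = 40.304 g/mol.
Moles MgO per formula unit = 2.34 Mg ÷ 1 = 2.3400.
MgO fraction = (2.3400 × 40.304) / 438.070 = 94.311/438.070 = 0.2153.

21.53 wt%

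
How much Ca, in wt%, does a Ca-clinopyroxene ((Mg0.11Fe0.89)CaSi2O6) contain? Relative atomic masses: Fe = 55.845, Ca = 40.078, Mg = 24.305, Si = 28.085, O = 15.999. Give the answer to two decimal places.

Molar mass of (Mg0.11Fe0.89)CaSi2O6: 0.11·24.305 + 0.89·55.845 + 1·40.078 + 2·28.085 + 6·15.999 = 244.618 g/mol.
Mass of Ca per formula unit: 1 × 40.078 = 40.078 g.
Weight fraction Ca = 40.078 / 244.618 = 0.1638.

16.38 wt%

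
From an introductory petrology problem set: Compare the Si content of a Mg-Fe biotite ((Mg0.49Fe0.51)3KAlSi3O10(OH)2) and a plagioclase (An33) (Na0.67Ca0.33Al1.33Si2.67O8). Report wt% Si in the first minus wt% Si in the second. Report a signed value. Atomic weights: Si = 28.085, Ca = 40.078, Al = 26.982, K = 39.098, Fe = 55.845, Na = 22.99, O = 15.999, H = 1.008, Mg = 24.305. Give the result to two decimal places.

M((Mg0.49Fe0.51)3KAlSi3O10(OH)2) = 465.510 g/mol, so wt% Si = 84.255/465.510 × 100 = 18.10%.
M(Na0.67Ca0.33Al1.33Si2.67O8) = 267.494 g/mol, so wt% Si = 74.987/267.494 × 100 = 28.03%.
18.10 − 28.03 = -9.93 pp.

-9.93 percentage points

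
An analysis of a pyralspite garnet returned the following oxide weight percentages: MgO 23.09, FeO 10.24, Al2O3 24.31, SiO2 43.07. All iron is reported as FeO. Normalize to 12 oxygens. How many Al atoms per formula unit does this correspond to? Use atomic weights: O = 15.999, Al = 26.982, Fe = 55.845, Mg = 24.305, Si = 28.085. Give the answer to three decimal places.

23.09 wt% MgO ÷ 40.304 g/mol = 0.57290 mol, giving 0.57290 Mg and 0.57290 O.
10.24 wt% FeO ÷ 71.844 g/mol = 0.14253 mol, giving 0.14253 Fe and 0.14253 O.
24.31 wt% Al2O3 ÷ 101.961 g/mol = 0.23842 mol, giving 0.47684 Al and 0.71526 O.
43.07 wt% SiO2 ÷ 60.083 g/mol = 0.71684 mol, giving 0.71684 Si and 1.43368 O.
Oxygen sums to 2.86437; scaling by 12/2.86437 = 4.18940 puts the formula on 12 O.
Al: 0.47684 × 4.18940 = 1.998 atoms per formula unit.

1.998 Al apfu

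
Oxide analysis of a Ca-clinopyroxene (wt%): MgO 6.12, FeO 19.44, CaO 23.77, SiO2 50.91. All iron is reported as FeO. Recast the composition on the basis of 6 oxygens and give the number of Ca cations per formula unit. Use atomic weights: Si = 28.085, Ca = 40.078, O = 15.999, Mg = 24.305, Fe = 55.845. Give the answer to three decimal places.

1.001 Ca apfu

MgO (M=40.304): mol = 0.15185; Mg = 0.15185, O = 0.15185.
FeO (M=71.844): mol = 0.27059; Fe = 0.27059, O = 0.27059.
CaO (M=56.077): mol = 0.42388; Ca = 0.42388, O = 0.42388.
SiO2 (M=60.083): mol = 0.84733; Si = 0.84733, O = 1.69466.
ΣO = 2.54098; factor = 6/ΣO = 2.36129.
Ca apfu = 0.42388 × 2.36129 = 1.001.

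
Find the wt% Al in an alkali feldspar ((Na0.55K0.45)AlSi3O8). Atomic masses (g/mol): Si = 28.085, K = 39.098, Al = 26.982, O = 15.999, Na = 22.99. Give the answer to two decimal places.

Molar mass of (Na0.55K0.45)AlSi3O8: 0.55*22.99 + 0.45*39.098 + 1*26.982 + 3*28.085 + 8*15.999 = 269.468 g/mol.
Mass of Al per formula unit: 1 × 26.982 = 26.982 g.
Weight fraction Al = 26.982 / 269.468 = 0.1001.

10.01 weight percent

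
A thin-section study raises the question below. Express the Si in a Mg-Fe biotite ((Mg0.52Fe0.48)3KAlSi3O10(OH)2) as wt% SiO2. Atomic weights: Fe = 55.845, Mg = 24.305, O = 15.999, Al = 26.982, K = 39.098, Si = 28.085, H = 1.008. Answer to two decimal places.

Molar mass of (Mg0.52Fe0.48)3KAlSi3O10(OH)2 = 1.56·24.305 + 1.44·55.845 + 1·39.098 + 1·26.982 + 3·28.085 + 12·15.999 + 2·1.008 = 462.672 g/mol.
Each formula unit contains 3 Si, equivalent to 3/1 = 3.0000 mol SiO2.
M(SiO2) = 1×28.085 + 2×15.999 = 60.083 g/mol.
Mass of SiO2 per formula unit = 3.0000 × 60.083 = 180.249 g.
SiO2 wt% = 180.249 / 462.672 × 100 = 38.96%.

38.96 wt%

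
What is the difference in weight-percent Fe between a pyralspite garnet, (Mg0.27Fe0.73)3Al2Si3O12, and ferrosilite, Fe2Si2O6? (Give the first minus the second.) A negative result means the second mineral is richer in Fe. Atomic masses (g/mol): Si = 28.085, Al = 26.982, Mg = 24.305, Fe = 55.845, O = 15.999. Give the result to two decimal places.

-16.43 percentage points

First mineral: 122.301 g Fe in 472.195 g formula = 25.90 wt% Fe.
Second mineral: 111.690 g Fe in 263.854 g formula = 42.33 wt% Fe.
25.90% − 42.33% gives a difference of -16.43 percentage points.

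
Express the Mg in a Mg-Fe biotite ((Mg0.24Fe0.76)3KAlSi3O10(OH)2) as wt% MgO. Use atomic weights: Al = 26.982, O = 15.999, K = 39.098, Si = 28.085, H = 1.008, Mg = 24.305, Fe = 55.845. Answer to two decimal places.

Formula mass = 489.165 g/mol.
0.72 Mg → 0.7200 mol MgO per formula unit; M(MgO) = 40.304, so MgO mass = 29.019 g.
29.019/489.165 × 100 = 5.93 wt%.

5.93 wt%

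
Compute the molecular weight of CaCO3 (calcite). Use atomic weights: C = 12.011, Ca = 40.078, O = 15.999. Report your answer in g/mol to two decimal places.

The formula mass is the sum 1·40.078 + 1·12.011 + 3·15.999.

100.09 g/mol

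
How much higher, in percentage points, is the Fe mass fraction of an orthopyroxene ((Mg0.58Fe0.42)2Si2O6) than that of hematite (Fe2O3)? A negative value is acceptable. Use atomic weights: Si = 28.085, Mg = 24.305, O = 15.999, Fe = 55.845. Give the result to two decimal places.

-49.30 percentage points

M((Mg0.58Fe0.42)2Si2O6) = 227.268 g/mol, so wt% Fe = 46.910/227.268 × 100 = 20.64%.
M(Fe2O3) = 159.687 g/mol, so wt% Fe = 111.690/159.687 × 100 = 69.94%.
20.64 − 69.94 = -49.30 pp.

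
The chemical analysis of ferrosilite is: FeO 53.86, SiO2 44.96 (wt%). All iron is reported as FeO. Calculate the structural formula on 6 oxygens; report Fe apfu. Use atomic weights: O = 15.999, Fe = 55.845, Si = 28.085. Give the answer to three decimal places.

2.002 Fe apfu

53.86 wt% FeO ÷ 71.844 g/mol = 0.74968 mol, giving 0.74968 Fe and 0.74968 O.
44.96 wt% SiO2 ÷ 60.083 g/mol = 0.74830 mol, giving 0.74830 Si and 1.49660 O.
Oxygen sums to 2.24628; scaling by 6/2.24628 = 2.67108 puts the formula on 6 O.
Fe: 0.74968 × 2.67108 = 2.002 atoms per formula unit.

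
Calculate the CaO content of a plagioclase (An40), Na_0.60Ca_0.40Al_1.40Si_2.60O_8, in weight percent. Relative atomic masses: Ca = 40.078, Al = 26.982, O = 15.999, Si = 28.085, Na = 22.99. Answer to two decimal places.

Formula mass = 268.613 g/mol.
0.40 Ca → 0.4000 mol CaO per formula unit; M(CaO) = 56.077, so CaO mass = 22.431 g.
22.431/268.613 × 100 = 8.35 wt%.

8.35 wt%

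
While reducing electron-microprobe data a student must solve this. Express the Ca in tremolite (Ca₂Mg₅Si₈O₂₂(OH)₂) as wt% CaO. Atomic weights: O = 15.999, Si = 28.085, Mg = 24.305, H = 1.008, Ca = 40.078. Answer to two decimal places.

13.81 wt%

M(Ca₂Mg₅Si₈O₂₂(OH)₂) = 812.353 g/mol; M(CaO) = 56.077 g/mol.
Moles CaO per formula unit = 2 Ca ÷ 1 = 2.0000.
CaO fraction = (2.0000 × 56.077) / 812.353 = 112.154/812.353 = 0.1381.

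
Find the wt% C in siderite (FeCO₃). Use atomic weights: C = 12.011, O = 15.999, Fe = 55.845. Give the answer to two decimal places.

Formula mass = 1·55.845 + 1·12.011 + 3·15.999 = 115.853 g/mol, of which 12.011 g is C.
So C makes up 12.011/115.853 = 0.1037 of the mass, i.e. 10.37%.

10.37 wt%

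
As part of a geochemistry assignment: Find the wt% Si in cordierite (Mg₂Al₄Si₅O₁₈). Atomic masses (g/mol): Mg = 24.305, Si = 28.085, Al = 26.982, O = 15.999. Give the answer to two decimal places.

24.01 weight percent

Formula mass = 2*24.305 + 4*26.982 + 5*28.085 + 18*15.999 = 584.945 g/mol, of which 140.425 g is Si.
So Si makes up 140.425/584.945 = 0.2401 of the mass, i.e. 24.01%.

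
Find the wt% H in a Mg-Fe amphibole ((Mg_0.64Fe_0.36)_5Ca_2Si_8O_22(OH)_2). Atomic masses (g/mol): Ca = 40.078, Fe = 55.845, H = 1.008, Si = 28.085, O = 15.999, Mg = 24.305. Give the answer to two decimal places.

0.23 weight percent

Molar mass of (Mg_0.64Fe_0.36)_5Ca_2Si_8O_22(OH)_2: 3.20·24.305 + 1.80·55.845 + 2·40.078 + 8·28.085 + 24·15.999 + 2·1.008 = 869.125 g/mol.
Mass of H per formula unit: 2 × 1.008 = 2.016 g.
Weight fraction H = 2.016 / 869.125 = 0.0023.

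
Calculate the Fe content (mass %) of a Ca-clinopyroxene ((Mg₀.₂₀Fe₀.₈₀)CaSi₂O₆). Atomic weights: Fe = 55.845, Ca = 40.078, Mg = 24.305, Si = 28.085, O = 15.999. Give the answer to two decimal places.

Molar mass of (Mg₀.₂₀Fe₀.₈₀)CaSi₂O₆: 0.20*24.305 + 0.80*55.845 + 1*40.078 + 2*28.085 + 6*15.999 = 241.779 g/mol.
Mass of Fe per formula unit: 0.80 × 55.845 = 44.676 g.
Weight fraction Fe = 44.676 / 241.779 = 0.1848.

18.48 mass %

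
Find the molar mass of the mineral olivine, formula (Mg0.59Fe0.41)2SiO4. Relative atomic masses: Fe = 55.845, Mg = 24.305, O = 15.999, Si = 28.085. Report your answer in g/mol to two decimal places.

M = 1.18*24.305 + 0.82*55.845 + 1*28.085 + 4*15.999

166.55 g/mol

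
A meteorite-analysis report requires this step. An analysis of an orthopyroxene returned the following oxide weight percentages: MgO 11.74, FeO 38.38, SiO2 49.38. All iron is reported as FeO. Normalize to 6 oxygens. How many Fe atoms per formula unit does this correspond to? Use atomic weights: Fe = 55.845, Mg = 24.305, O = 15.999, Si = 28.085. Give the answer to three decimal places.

MgO (M=40.304): mol = 0.29129; Mg = 0.29129, O = 0.29129.
FeO (M=71.844): mol = 0.53421; Fe = 0.53421, O = 0.53421.
SiO2 (M=60.083): mol = 0.82186; Si = 0.82186, O = 1.64372.
ΣO = 2.46922; factor = 6/ΣO = 2.42992.
Fe apfu = 0.53421 × 2.42992 = 1.298.

1.298 Fe apfu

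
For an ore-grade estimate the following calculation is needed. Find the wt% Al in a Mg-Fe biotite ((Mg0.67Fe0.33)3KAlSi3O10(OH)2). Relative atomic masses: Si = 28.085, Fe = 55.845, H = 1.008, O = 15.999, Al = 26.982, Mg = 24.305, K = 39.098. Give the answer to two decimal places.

6.02 mass %

M((Mg0.67Fe0.33)3KAlSi3O10(OH)2) = 448.479 g/mol.
Al contributes 1 × 26.982 = 26.982 g per mole.
26.982/448.479 = 0.0602 → 6.02%.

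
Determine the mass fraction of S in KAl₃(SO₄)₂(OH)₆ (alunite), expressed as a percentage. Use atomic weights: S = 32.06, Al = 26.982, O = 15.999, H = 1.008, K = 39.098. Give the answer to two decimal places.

15.48 wt%

Molar mass of KAl₃(SO₄)₂(OH)₆: 1·39.098 + 3·26.982 + 2·32.06 + 14·15.999 + 6·1.008 = 414.198 g/mol.
Mass of S per formula unit: 2 × 32.06 = 64.120 g.
Weight fraction S = 64.120 / 414.198 = 0.1548.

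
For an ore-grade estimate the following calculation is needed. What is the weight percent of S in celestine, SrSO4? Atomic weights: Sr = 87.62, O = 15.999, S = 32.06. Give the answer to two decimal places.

M(SrSO4) = 183.676 g/mol.
S contributes 1 × 32.06 = 32.060 g per mole.
32.060/183.676 = 0.1745 → 17.45%.

17.45 weight percent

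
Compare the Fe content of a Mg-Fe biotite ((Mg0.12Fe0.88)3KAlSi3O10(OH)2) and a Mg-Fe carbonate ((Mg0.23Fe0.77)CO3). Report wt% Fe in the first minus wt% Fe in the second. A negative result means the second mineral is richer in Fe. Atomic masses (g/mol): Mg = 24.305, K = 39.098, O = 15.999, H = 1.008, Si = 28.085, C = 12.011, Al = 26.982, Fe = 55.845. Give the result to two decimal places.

First mineral: 147.431 g Fe in 500.520 g formula = 29.46 wt% Fe.
Second mineral: 43.001 g Fe in 108.599 g formula = 39.60 wt% Fe.
29.46% − 39.60% gives a difference of -10.14 percentage points.

-10.14 percentage points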